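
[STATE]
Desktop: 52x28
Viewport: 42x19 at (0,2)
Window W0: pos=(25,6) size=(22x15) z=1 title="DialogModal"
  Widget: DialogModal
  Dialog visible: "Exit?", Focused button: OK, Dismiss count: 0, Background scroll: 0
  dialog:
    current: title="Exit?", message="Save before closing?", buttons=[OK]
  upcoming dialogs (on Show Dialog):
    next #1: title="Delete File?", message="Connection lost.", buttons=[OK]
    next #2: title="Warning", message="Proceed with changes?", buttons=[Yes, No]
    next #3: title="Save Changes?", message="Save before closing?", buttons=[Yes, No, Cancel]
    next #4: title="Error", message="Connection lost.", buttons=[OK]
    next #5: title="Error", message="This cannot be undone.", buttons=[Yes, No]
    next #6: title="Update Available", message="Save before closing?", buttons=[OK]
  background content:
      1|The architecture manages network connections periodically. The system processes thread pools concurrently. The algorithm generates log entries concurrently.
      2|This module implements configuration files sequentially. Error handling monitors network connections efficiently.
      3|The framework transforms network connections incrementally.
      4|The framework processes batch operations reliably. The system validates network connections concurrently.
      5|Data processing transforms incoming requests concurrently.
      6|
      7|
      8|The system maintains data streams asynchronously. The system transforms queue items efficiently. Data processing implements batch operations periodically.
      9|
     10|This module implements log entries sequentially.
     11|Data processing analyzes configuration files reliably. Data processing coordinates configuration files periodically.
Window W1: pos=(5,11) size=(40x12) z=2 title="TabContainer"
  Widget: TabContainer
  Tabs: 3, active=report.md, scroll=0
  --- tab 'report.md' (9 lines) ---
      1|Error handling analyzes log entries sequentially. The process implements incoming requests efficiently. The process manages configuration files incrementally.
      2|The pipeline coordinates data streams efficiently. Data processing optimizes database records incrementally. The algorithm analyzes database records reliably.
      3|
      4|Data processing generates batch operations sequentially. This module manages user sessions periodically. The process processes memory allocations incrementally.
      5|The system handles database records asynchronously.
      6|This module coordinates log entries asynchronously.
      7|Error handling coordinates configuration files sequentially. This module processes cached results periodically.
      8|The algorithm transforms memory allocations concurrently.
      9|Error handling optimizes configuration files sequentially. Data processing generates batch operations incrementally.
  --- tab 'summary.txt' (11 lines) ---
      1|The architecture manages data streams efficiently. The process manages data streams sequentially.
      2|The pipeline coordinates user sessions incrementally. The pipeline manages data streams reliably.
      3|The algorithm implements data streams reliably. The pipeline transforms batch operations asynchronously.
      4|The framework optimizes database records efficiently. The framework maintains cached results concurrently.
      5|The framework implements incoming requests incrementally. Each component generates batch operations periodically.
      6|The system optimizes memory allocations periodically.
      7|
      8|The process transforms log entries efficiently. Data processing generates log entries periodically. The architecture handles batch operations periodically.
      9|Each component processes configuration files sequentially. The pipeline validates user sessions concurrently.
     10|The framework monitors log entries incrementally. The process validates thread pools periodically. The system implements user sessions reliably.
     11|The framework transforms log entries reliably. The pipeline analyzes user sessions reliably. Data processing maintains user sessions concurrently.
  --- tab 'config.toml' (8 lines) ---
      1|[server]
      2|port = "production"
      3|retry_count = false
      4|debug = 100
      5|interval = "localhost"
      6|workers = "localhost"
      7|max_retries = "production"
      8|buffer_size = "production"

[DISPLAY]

                                          
                                          
                                          
                                          
                         ┏━━━━━━━━━━━━━━━━
                         ┃ DialogModal    
                         ┠────────────────
                         ┃The architecture
                         ┃This module impl
     ┏━━━━━━━━━━━━━━━━━━━━━━━━━━━━━━━━━━━━
     ┃ TabContainer                       
     ┠────────────────────────────────────
     ┃[report.md]│ summary.txt │ config.to
     ┃────────────────────────────────────
     ┃Error handling analyzes log entries 
     ┃The pipeline coordinates data stream
     ┃                                    
     ┃Data processing generates batch oper
     ┃The system handles database records 


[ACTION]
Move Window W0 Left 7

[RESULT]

                                          
                                          
                                          
                                          
                  ┏━━━━━━━━━━━━━━━━━━━━┓  
                  ┃ DialogModal        ┃  
                  ┠────────────────────┨  
                  ┃The architecture man┃  
                  ┃This module implemen┃  
     ┏━━━━━━━━━━━━━━━━━━━━━━━━━━━━━━━━━━━━
     ┃ TabContainer                       
     ┠────────────────────────────────────
     ┃[report.md]│ summary.txt │ config.to
     ┃────────────────────────────────────
     ┃Error handling analyzes log entries 
     ┃The pipeline coordinates data stream
     ┃                                    
     ┃Data processing generates batch oper
     ┃The system handles database records 


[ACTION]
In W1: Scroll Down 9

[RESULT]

                                          
                                          
                                          
                                          
                  ┏━━━━━━━━━━━━━━━━━━━━┓  
                  ┃ DialogModal        ┃  
                  ┠────────────────────┨  
                  ┃The architecture man┃  
                  ┃This module implemen┃  
     ┏━━━━━━━━━━━━━━━━━━━━━━━━━━━━━━━━━━━━
     ┃ TabContainer                       
     ┠────────────────────────────────────
     ┃[report.md]│ summary.txt │ config.to
     ┃────────────────────────────────────
     ┃Error handling optimizes configurati
     ┃                                    
     ┃                                    
     ┃                                    
     ┃                                    


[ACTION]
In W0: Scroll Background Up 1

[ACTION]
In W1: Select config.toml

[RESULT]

                                          
                                          
                                          
                                          
                  ┏━━━━━━━━━━━━━━━━━━━━┓  
                  ┃ DialogModal        ┃  
                  ┠────────────────────┨  
                  ┃The architecture man┃  
                  ┃This module implemen┃  
     ┏━━━━━━━━━━━━━━━━━━━━━━━━━━━━━━━━━━━━
     ┃ TabContainer                       
     ┠────────────────────────────────────
     ┃ report.md │ summary.txt │[config.to
     ┃────────────────────────────────────
     ┃[server]                            
     ┃port = "production"                 
     ┃retry_count = false                 
     ┃debug = 100                         
     ┃interval = "localhost"              


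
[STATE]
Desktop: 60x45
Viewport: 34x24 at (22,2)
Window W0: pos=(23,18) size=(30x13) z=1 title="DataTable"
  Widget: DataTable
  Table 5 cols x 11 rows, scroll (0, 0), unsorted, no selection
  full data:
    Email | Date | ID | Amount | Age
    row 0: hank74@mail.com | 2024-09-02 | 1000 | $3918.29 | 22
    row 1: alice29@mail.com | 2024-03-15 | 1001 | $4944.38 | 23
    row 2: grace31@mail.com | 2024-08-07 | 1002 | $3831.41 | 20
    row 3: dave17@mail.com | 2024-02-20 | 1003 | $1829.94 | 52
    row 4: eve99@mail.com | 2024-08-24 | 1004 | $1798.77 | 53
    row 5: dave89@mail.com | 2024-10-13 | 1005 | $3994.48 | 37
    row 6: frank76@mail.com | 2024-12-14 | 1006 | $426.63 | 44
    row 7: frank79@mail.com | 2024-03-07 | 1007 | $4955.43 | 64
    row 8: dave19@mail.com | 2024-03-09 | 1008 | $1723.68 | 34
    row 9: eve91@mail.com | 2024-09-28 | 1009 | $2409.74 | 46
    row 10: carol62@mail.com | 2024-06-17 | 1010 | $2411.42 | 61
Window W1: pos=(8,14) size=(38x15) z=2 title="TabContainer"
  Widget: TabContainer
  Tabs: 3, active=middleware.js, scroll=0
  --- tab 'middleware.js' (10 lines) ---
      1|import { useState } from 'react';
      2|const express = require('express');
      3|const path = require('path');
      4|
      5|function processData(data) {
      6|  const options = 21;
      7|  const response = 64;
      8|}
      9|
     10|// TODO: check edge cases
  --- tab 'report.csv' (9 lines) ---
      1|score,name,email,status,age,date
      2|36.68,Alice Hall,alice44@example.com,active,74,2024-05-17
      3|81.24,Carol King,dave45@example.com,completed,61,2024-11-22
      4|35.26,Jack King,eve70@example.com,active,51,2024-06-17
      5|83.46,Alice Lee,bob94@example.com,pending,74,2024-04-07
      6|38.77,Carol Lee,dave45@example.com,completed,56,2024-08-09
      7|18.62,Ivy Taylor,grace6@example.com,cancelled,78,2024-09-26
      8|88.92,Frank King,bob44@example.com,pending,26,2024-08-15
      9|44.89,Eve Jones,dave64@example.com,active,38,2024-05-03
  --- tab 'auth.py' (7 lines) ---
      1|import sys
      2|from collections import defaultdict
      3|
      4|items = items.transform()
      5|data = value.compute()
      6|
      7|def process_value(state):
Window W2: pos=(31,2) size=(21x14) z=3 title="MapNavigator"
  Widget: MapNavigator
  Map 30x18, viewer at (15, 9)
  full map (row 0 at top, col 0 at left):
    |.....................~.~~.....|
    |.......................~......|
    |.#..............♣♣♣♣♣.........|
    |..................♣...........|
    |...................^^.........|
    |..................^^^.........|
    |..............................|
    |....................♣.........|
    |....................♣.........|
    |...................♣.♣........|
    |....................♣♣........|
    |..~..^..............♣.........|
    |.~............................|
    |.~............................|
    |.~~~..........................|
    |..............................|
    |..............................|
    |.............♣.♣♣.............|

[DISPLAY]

         ┏━━━━━━━━━━━━━━━━━━━┓    
         ┃ MapNavigator      ┃    
         ┠───────────────────┨    
         ┃.............^^....┃    
         ┃............^^^....┃    
         ┃...................┃    
         ┃..............♣....┃    
         ┃..............♣....┃    
         ┃.........@...♣.♣...┃    
         ┃..............♣♣...┃    
         ┃..............♣....┃    
         ┃...................┃    
━━━━━━━━━┃...................┃    
         ┗━━━━━━━━━━━━━━━━━━━┛    
───────────────────────┨          
s]│ report.csv │ auth.p┃          
───────────────────────┃━━━━━━┓   
tate } from 'react';   ┃      ┃   
 = require('express'); ┃──────┨   
require('path');       ┃     │┃   
                       ┃─────┼┃   
essData(data) {        ┃09-02│┃   
ns = 21;               ┃03-15│┃   
nse = 64;              ┃08-07│┃   


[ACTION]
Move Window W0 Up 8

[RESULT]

         ┏━━━━━━━━━━━━━━━━━━━┓    
         ┃ MapNavigator      ┃    
         ┠───────────────────┨    
         ┃.............^^....┃    
         ┃............^^^....┃    
         ┃...................┃    
         ┃..............♣....┃    
         ┃..............♣....┃    
 ┏━━━━━━━┃.........@...♣.♣...┃┓   
 ┃ DataTa┃..............♣♣...┃┃   
 ┠───────┃..............♣....┃┨   
 ┃Email  ┃...................┃┃   
━━━━━━━━━┃...................┃┃   
         ┗━━━━━━━━━━━━━━━━━━━┛┃   
───────────────────────┨03-15│┃   
s]│ report.csv │ auth.p┃08-07│┃   
───────────────────────┃02-20│┃   
tate } from 'react';   ┃08-24│┃   
 = require('express'); ┃10-13│┃   
require('path');       ┃12-14│┃   
                       ┃━━━━━━┛   
essData(data) {        ┃          
ns = 21;               ┃          
nse = 64;              ┃          


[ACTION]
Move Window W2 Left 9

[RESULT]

┏━━━━━━━━━━━━━━━━━━━┓             
┃ MapNavigator      ┃             
┠───────────────────┨             
┃.............^^....┃             
┃............^^^....┃             
┃...................┃             
┃..............♣....┃             
┃..............♣....┃             
┃.........@...♣.♣...┃━━━━━━━━━┓   
┃..............♣♣...┃         ┃   
┃..............♣....┃─────────┨   
┃...................┃te      │┃   
┃...................┃━━┓─────┼┃   
┗━━━━━━━━━━━━━━━━━━━┛  ┃09-02│┃   
───────────────────────┨03-15│┃   
s]│ report.csv │ auth.p┃08-07│┃   
───────────────────────┃02-20│┃   
tate } from 'react';   ┃08-24│┃   
 = require('express'); ┃10-13│┃   
require('path');       ┃12-14│┃   
                       ┃━━━━━━┛   
essData(data) {        ┃          
ns = 21;               ┃          
nse = 64;              ┃          


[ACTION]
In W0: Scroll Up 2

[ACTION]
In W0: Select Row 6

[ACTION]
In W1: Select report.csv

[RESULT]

┏━━━━━━━━━━━━━━━━━━━┓             
┃ MapNavigator      ┃             
┠───────────────────┨             
┃.............^^....┃             
┃............^^^....┃             
┃...................┃             
┃..............♣....┃             
┃..............♣....┃             
┃.........@...♣.♣...┃━━━━━━━━━┓   
┃..............♣♣...┃         ┃   
┃..............♣....┃─────────┨   
┃...................┃te      │┃   
┃...................┃━━┓─────┼┃   
┗━━━━━━━━━━━━━━━━━━━┛  ┃09-02│┃   
───────────────────────┨03-15│┃   
s │[report.csv]│ auth.p┃08-07│┃   
───────────────────────┃02-20│┃   
ail,status,age,date    ┃08-24│┃   
all,alice44@example.com┃10-13│┃   
ing,dave45@example.com,┃12-14│┃   
ng,eve70@example.com,ac┃━━━━━━┛   
ee,bob94@example.com,pe┃          
ee,dave45@example.com,c┃          
lor,grace6@example.com,┃          


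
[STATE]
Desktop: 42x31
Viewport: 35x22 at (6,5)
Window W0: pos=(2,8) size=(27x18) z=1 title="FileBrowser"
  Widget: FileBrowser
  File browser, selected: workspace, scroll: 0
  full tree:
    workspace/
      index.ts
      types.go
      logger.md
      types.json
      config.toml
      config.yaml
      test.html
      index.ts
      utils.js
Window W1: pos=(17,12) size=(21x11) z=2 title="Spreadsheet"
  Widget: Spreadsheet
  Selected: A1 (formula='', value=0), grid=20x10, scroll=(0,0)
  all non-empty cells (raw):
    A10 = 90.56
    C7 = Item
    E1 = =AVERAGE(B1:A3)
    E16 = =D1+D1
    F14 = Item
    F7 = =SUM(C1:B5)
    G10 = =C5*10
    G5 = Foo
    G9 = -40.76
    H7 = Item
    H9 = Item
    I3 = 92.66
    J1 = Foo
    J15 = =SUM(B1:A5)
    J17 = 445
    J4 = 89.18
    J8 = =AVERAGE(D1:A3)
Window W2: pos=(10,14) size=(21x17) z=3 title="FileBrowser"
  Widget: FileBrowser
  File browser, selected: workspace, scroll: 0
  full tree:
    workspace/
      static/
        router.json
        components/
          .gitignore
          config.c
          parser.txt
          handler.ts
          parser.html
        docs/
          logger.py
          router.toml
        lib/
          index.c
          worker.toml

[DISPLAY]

                                   
                                   
                                   
━━━━━━━━━━━━━━━━━━━━━━┓            
leBrowser             ┃            
──────────────────────┨            
-] workspace/         ┃            
 index.ts  ┏━━━━━━━━━━━━━━━━━━━┓   
 types.go  ┃ Spreadsheet       ┃   
 log┏━━━━━━━━━━━━━━━━━━━┓──────┨   
 typ┃ FileBrowser       ┃      ┃   
 con┠───────────────────┨  B   ┃   
 con┃> [-] workspace/   ┃------┃   
 tes┃    [+] static/    ┃      ┃   
 ind┃                   ┃      ┃   
 uti┃                   ┃      ┃   
    ┃                   ┃      ┃   
    ┃                   ┃━━━━━━┛   
    ┃                   ┃          
    ┃                   ┃          
━━━━┃                   ┃          
    ┃                   ┃          


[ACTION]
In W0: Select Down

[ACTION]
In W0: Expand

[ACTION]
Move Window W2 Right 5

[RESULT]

                                   
                                   
                                   
━━━━━━━━━━━━━━━━━━━━━━┓            
leBrowser             ┃            
──────────────────────┨            
-] workspace/         ┃            
 index.ts  ┏━━━━━━━━━━━━━━━━━━━┓   
 types.go  ┃ Spreadsheet       ┃   
 logger.m┏━━━━━━━━━━━━━━━━━━━┓─┨   
 types.js┃ FileBrowser       ┃ ┃   
 config.t┠───────────────────┨ ┃   
 config.y┃> [-] workspace/   ┃-┃   
 test.htm┃    [+] static/    ┃ ┃   
 index.ts┃                   ┃ ┃   
 utils.js┃                   ┃ ┃   
         ┃                   ┃ ┃   
         ┃                   ┃━┛   
         ┃                   ┃     
         ┃                   ┃     
━━━━━━━━━┃                   ┃     
         ┃                   ┃     


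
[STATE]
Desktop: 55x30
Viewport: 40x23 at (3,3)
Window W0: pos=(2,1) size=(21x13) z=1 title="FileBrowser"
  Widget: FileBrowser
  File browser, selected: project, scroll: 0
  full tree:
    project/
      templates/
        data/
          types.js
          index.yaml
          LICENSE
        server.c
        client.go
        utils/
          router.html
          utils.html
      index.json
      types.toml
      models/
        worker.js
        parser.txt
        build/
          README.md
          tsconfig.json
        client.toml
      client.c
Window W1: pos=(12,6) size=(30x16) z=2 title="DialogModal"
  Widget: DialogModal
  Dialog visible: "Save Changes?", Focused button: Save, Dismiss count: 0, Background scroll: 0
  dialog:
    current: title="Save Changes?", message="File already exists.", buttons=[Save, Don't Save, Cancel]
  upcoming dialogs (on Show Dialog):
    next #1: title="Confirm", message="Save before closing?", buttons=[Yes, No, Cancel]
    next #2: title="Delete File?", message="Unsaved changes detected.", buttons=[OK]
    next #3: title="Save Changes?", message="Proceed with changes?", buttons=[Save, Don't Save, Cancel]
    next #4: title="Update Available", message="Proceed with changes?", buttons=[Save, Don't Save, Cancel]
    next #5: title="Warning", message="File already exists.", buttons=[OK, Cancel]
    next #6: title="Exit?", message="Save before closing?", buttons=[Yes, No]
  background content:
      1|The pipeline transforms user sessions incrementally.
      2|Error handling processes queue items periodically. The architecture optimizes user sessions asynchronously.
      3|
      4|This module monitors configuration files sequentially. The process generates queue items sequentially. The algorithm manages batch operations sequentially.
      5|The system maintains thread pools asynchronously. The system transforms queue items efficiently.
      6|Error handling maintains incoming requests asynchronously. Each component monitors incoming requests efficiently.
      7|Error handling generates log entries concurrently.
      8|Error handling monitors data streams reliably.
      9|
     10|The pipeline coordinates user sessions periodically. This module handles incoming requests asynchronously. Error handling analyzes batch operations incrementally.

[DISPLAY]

───────────────────┨                    
> [-] project/     ┃                    
    [+] templates/ ┃                    
    index┏━━━━━━━━━━━━━━━━━━━━━━━━━━━━┓ 
    types┃ DialogModal                ┃ 
    [+] m┠────────────────────────────┨ 
    clien┃The pipeline transforms user┃ 
         ┃Error handling processes que┃ 
         ┃                            ┃ 
         ┃Th┌──────────────────────┐gu┃ 
━━━━━━━━━┃Th│    Save Changes?     │d ┃ 
         ┃Er│ File already exists. │nc┃ 
         ┃Er│[Save]  Don't Save   C│og┃ 
         ┃Er└──────────────────────┘ta┃ 
         ┃                            ┃ 
         ┃The pipeline coordinates use┃ 
         ┃                            ┃ 
         ┃                            ┃ 
         ┗━━━━━━━━━━━━━━━━━━━━━━━━━━━━┛ 
                                        
                                        
                                        
                                        


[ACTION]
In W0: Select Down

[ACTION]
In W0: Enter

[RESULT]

───────────────────┨                    
  [-] project/     ┃                    
  > [-] templates/ ┃                    
      [+]┏━━━━━━━━━━━━━━━━━━━━━━━━━━━━┓ 
      ser┃ DialogModal                ┃ 
      cli┠────────────────────────────┨ 
      [+]┃The pipeline transforms user┃ 
    index┃Error handling processes que┃ 
    types┃                            ┃ 
    [+] m┃Th┌──────────────────────┐gu┃ 
━━━━━━━━━┃Th│    Save Changes?     │d ┃ 
         ┃Er│ File already exists. │nc┃ 
         ┃Er│[Save]  Don't Save   C│og┃ 
         ┃Er└──────────────────────┘ta┃ 
         ┃                            ┃ 
         ┃The pipeline coordinates use┃ 
         ┃                            ┃ 
         ┃                            ┃ 
         ┗━━━━━━━━━━━━━━━━━━━━━━━━━━━━┛ 
                                        
                                        
                                        
                                        


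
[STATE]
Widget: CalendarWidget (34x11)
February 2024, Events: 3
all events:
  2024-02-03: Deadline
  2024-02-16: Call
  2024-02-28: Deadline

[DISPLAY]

          February 2024           
Mo Tu We Th Fr Sa Su              
          1  2  3*  4             
 5  6  7  8  9 10 11              
12 13 14 15 16* 17 18             
19 20 21 22 23 24 25              
26 27 28* 29                      
                                  
                                  
                                  
                                  


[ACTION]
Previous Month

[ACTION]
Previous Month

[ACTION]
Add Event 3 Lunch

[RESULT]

          December 2023           
Mo Tu We Th Fr Sa Su              
             1  2  3*             
 4  5  6  7  8  9 10              
11 12 13 14 15 16 17              
18 19 20 21 22 23 24              
25 26 27 28 29 30 31              
                                  
                                  
                                  
                                  


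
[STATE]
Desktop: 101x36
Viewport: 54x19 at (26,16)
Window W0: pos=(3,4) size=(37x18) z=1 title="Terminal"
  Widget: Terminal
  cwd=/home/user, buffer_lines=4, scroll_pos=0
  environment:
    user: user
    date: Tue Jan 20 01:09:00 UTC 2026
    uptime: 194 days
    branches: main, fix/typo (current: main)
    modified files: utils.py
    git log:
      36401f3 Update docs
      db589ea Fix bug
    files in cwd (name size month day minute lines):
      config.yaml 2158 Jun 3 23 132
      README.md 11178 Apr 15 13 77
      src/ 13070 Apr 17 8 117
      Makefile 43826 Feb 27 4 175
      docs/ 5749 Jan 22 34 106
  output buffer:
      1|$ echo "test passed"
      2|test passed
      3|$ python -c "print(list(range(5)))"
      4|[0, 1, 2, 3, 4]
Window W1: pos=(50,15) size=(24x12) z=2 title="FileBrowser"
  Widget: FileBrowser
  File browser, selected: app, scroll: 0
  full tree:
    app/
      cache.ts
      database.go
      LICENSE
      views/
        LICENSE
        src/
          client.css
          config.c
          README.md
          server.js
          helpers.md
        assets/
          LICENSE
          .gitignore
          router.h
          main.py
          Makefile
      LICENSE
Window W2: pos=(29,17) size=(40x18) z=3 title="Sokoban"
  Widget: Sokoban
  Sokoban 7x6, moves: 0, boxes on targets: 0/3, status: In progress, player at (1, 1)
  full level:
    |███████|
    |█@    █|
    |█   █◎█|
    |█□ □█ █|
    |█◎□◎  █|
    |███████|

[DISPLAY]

             ┃          ┃ FileBrowser          ┃      
   ┏━━━━━━━━━━━━━━━━━━━━━━━━━━━━━━━━━━━━━━┓────┨      
   ┃ Sokoban                              ┃    ┃      
   ┠──────────────────────────────────────┨    ┃      
   ┃███████                               ┃    ┃      
━━━┃█@    █                               ┃    ┃      
   ┃█   █◎█                               ┃    ┃      
   ┃█□ □█ █                               ┃    ┃      
   ┃█◎□◎  █                               ┃    ┃      
   ┃███████                               ┃    ┃      
   ┃Moves: 0  0/3                         ┃━━━━┛      
   ┃                                      ┃           
   ┃                                      ┃           
   ┃                                      ┃           
   ┃                                      ┃           
   ┃                                      ┃           
   ┃                                      ┃           
   ┃                                      ┃           
   ┗━━━━━━━━━━━━━━━━━━━━━━━━━━━━━━━━━━━━━━┛           


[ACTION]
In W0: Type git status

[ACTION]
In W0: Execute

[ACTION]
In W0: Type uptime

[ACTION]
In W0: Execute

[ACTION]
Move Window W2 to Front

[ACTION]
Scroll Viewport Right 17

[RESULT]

       ┃ FileBrowser          ┃                       
━━━━━━━━━━━━━━━━━━━━━━━━━┓────┨                       
                         ┃    ┃                       
─────────────────────────┨    ┃                       
                         ┃    ┃                       
                         ┃    ┃                       
                         ┃    ┃                       
                         ┃    ┃                       
                         ┃    ┃                       
                         ┃    ┃                       
                         ┃━━━━┛                       
                         ┃                            
                         ┃                            
                         ┃                            
                         ┃                            
                         ┃                            
                         ┃                            
                         ┃                            
━━━━━━━━━━━━━━━━━━━━━━━━━┛                            


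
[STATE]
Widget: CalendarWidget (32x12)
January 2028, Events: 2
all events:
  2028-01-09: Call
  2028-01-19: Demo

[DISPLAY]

          January 2028          
Mo Tu We Th Fr Sa Su            
                1  2            
 3  4  5  6  7  8  9*           
10 11 12 13 14 15 16            
17 18 19* 20 21 22 23           
24 25 26 27 28 29 30            
31                              
                                
                                
                                
                                


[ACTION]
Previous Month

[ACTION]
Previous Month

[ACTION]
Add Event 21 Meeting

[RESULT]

         November 2027          
Mo Tu We Th Fr Sa Su            
 1  2  3  4  5  6  7            
 8  9 10 11 12 13 14            
15 16 17 18 19 20 21*           
22 23 24 25 26 27 28            
29 30                           
                                
                                
                                
                                
                                


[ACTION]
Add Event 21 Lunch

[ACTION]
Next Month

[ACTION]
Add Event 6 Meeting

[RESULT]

         December 2027          
Mo Tu We Th Fr Sa Su            
       1  2  3  4  5            
 6*  7  8  9 10 11 12           
13 14 15 16 17 18 19            
20 21 22 23 24 25 26            
27 28 29 30 31                  
                                
                                
                                
                                
                                


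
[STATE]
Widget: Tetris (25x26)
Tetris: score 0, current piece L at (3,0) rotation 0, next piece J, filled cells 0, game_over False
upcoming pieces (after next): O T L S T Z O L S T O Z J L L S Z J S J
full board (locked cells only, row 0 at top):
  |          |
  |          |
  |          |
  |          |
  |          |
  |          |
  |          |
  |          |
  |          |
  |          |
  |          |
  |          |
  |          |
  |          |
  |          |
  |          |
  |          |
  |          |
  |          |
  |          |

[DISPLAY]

     ▒    │Next:         
   ▒▒▒    │█             
          │███           
          │              
          │              
          │              
          │Score:        
          │0             
          │              
          │              
          │              
          │              
          │              
          │              
          │              
          │              
          │              
          │              
          │              
          │              
          │              
          │              
          │              
          │              
          │              
          │              


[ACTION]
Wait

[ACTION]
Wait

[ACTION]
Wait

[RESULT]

          │Next:         
          │█             
          │███           
     ▒    │              
   ▒▒▒    │              
          │              
          │Score:        
          │0             
          │              
          │              
          │              
          │              
          │              
          │              
          │              
          │              
          │              
          │              
          │              
          │              
          │              
          │              
          │              
          │              
          │              
          │              


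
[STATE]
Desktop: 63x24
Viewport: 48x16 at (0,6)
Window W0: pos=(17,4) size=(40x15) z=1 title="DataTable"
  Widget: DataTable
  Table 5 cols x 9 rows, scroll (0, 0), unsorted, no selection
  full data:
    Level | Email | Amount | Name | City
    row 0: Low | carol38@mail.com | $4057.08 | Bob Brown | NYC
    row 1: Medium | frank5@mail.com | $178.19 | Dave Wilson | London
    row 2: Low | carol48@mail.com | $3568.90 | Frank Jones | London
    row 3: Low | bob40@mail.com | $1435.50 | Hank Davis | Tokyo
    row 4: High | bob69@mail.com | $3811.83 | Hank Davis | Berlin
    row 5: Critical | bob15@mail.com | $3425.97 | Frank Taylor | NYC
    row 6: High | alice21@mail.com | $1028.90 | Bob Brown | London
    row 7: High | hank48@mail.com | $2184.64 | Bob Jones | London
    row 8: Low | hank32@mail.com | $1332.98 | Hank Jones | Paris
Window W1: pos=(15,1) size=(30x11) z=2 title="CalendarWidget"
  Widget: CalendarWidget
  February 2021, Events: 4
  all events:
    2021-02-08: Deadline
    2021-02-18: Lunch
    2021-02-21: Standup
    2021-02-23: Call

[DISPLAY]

               ┃ 1  2  3  4  5  6  7        ┃───
               ┃ 8*  9 10 11 12 13 14       ┃mou
               ┃15 16 17 18* 19 20 21*      ┃───
               ┃22 23* 24 25 26 27 28       ┃405
               ┃                            ┃178
               ┗━━━━━━━━━━━━━━━━━━━━━━━━━━━━┛356
                 ┃Low     │bob40@mail.com  │$143
                 ┃High    │bob69@mail.com  │$381
                 ┃Critical│bob15@mail.com  │$342
                 ┃High    │alice21@mail.com│$102
                 ┃High    │hank48@mail.com │$218
                 ┃Low     │hank32@mail.com │$133
                 ┗━━━━━━━━━━━━━━━━━━━━━━━━━━━━━━
                                                
                                                
                                                


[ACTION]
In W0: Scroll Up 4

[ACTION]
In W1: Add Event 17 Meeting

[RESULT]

               ┃ 1  2  3  4  5  6  7        ┃───
               ┃ 8*  9 10 11 12 13 14       ┃mou
               ┃15 16 17* 18* 19 20 21*     ┃───
               ┃22 23* 24 25 26 27 28       ┃405
               ┃                            ┃178
               ┗━━━━━━━━━━━━━━━━━━━━━━━━━━━━┛356
                 ┃Low     │bob40@mail.com  │$143
                 ┃High    │bob69@mail.com  │$381
                 ┃Critical│bob15@mail.com  │$342
                 ┃High    │alice21@mail.com│$102
                 ┃High    │hank48@mail.com │$218
                 ┃Low     │hank32@mail.com │$133
                 ┗━━━━━━━━━━━━━━━━━━━━━━━━━━━━━━
                                                
                                                
                                                


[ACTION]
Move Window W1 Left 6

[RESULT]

         ┃ 1  2  3  4  5  6  7        ┃─────────
         ┃ 8*  9 10 11 12 13 14       ┃    │Amou
         ┃15 16 17* 18* 19 20 21*     ┃────┼────
         ┃22 23* 24 25 26 27 28       ┃.com│$405
         ┃                            ┃com │$178
         ┗━━━━━━━━━━━━━━━━━━━━━━━━━━━━┛.com│$356
                 ┃Low     │bob40@mail.com  │$143
                 ┃High    │bob69@mail.com  │$381
                 ┃Critical│bob15@mail.com  │$342
                 ┃High    │alice21@mail.com│$102
                 ┃High    │hank48@mail.com │$218
                 ┃Low     │hank32@mail.com │$133
                 ┗━━━━━━━━━━━━━━━━━━━━━━━━━━━━━━
                                                
                                                
                                                


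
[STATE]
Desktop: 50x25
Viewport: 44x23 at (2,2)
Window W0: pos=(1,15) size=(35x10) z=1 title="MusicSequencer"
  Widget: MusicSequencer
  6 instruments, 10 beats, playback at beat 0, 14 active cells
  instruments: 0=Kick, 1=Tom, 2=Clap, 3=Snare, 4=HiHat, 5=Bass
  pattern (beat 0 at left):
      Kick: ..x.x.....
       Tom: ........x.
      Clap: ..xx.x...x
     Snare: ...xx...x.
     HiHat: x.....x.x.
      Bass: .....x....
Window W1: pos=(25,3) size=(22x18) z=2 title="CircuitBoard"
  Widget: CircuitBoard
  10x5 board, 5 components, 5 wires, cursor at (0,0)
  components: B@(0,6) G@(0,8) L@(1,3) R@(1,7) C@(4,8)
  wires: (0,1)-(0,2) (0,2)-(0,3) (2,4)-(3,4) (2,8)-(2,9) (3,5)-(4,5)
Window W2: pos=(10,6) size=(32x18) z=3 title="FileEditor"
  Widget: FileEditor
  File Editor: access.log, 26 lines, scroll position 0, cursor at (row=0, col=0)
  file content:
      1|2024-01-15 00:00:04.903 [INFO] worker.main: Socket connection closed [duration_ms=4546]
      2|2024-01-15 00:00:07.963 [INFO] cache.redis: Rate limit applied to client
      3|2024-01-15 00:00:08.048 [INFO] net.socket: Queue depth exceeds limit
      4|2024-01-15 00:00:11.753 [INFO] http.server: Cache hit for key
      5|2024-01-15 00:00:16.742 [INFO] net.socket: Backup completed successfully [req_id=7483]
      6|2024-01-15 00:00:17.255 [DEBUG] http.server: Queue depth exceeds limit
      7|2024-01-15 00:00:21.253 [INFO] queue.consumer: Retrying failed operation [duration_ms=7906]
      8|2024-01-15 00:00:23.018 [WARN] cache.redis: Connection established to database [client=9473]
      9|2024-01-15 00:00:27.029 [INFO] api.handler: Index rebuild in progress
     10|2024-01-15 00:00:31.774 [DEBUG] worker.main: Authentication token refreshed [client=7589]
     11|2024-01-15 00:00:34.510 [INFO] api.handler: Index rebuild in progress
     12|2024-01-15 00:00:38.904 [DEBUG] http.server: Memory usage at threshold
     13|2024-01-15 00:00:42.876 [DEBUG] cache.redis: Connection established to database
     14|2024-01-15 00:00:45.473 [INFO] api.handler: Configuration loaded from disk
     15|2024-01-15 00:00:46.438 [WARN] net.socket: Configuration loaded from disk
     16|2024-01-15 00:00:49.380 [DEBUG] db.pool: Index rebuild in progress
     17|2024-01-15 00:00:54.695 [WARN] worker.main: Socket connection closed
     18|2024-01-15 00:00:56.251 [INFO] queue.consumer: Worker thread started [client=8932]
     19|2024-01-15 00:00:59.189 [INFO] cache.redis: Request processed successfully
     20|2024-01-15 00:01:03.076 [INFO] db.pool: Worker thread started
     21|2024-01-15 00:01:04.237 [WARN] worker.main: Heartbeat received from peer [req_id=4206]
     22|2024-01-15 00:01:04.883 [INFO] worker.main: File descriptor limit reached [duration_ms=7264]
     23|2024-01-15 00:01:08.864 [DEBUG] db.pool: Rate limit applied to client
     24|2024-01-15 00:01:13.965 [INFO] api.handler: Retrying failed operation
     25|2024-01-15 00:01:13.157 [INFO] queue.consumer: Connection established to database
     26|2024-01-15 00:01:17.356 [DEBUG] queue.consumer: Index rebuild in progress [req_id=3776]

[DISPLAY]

                                            
                       ┏━━━━━━━━━━━━━━━━━━━━
                       ┃ CircuitBoard       
                       ┠────────────────────
        ┏━━━━━━━━━━━━━━━━━━━━━━━━━━━━━━┓ 7 8
        ┃ FileEditor                   ┃·   
        ┠──────────────────────────────┨    
        ┃█024-01-15 00:00:04.903 [INFO▲┃L   
        ┃2024-01-15 00:00:07.963 [INFO█┃    
        ┃2024-01-15 00:00:08.048 [INFO░┃    
        ┃2024-01-15 00:00:11.753 [INFO░┃    
        ┃2024-01-15 00:00:16.742 [INFO░┃    
        ┃2024-01-15 00:00:17.255 [DEBU░┃    
━━━━━━━━┃2024-01-15 00:00:21.253 [INFO░┃    
 MusicSe┃2024-01-15 00:00:23.018 [WARN░┃    
────────┃2024-01-15 00:00:27.029 [INFO░┃    
      ▼1┃2024-01-15 00:00:31.774 [DEBU░┃    
  Kick··┃2024-01-15 00:00:34.510 [INFO░┃    
   Tom··┃2024-01-15 00:00:38.904 [DEBU░┃━━━━
  Clap··┃2024-01-15 00:00:42.876 [DEBU░┃    
 Snare··┃2024-01-15 00:00:45.473 [INFO▼┃    
 HiHat█·┗━━━━━━━━━━━━━━━━━━━━━━━━━━━━━━┛    
━━━━━━━━━━━━━━━━━━━━━━━━━━━━━━━━━┛          


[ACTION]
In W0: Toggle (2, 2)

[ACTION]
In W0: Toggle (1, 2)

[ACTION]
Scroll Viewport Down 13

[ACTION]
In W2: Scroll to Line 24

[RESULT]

                                            
                       ┏━━━━━━━━━━━━━━━━━━━━
                       ┃ CircuitBoard       
                       ┠────────────────────
        ┏━━━━━━━━━━━━━━━━━━━━━━━━━━━━━━┓ 7 8
        ┃ FileEditor                   ┃·   
        ┠──────────────────────────────┨    
        ┃2024-01-15 00:00:42.876 [DEBU▲┃L   
        ┃2024-01-15 00:00:45.473 [INFO░┃    
        ┃2024-01-15 00:00:46.438 [WARN░┃    
        ┃2024-01-15 00:00:49.380 [DEBU░┃    
        ┃2024-01-15 00:00:54.695 [WARN░┃    
        ┃2024-01-15 00:00:56.251 [INFO░┃    
━━━━━━━━┃2024-01-15 00:00:59.189 [INFO░┃    
 MusicSe┃2024-01-15 00:01:03.076 [INFO░┃    
────────┃2024-01-15 00:01:04.237 [WARN░┃    
      ▼1┃2024-01-15 00:01:04.883 [INFO░┃    
  Kick··┃2024-01-15 00:01:08.864 [DEBU░┃    
   Tom··┃2024-01-15 00:01:13.965 [INFO░┃━━━━
  Clap··┃2024-01-15 00:01:13.157 [INFO█┃    
 Snare··┃2024-01-15 00:01:17.356 [DEBU▼┃    
 HiHat█·┗━━━━━━━━━━━━━━━━━━━━━━━━━━━━━━┛    
━━━━━━━━━━━━━━━━━━━━━━━━━━━━━━━━━┛          


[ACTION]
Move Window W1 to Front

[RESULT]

                                            
                       ┏━━━━━━━━━━━━━━━━━━━━
                       ┃ CircuitBoard       
                       ┠────────────────────
        ┏━━━━━━━━━━━━━━┃   0 1 2 3 4 5 6 7 8
        ┃ FileEditor   ┃0  [.]  · ─ · ─ ·   
        ┠──────────────┃                    
        ┃2024-01-15 00:┃1               L   
        ┃2024-01-15 00:┃                    
        ┃2024-01-15 00:┃2                   
        ┃2024-01-15 00:┃                    
        ┃2024-01-15 00:┃3                   
        ┃2024-01-15 00:┃                    
━━━━━━━━┃2024-01-15 00:┃4                   
 MusicSe┃2024-01-15 00:┃Cursor: (0,0)       
────────┃2024-01-15 00:┃                    
      ▼1┃2024-01-15 00:┃                    
  Kick··┃2024-01-15 00:┃                    
   Tom··┃2024-01-15 00:┗━━━━━━━━━━━━━━━━━━━━
  Clap··┃2024-01-15 00:01:13.157 [INFO█┃    
 Snare··┃2024-01-15 00:01:17.356 [DEBU▼┃    
 HiHat█·┗━━━━━━━━━━━━━━━━━━━━━━━━━━━━━━┛    
━━━━━━━━━━━━━━━━━━━━━━━━━━━━━━━━━┛          
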